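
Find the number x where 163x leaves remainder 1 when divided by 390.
67

gcd(163, 390) = 1, so the inverse exists.
Extended Euclidean algorithm on (390, 163):
390 = 2 × 163 + 64  ⟹  64 = (1)·390 + (-2)·163
163 = 2 × 64 + 35  ⟹  35 = (-2)·390 + (5)·163
64 = 1 × 35 + 29  ⟹  29 = (3)·390 + (-7)·163
35 = 1 × 29 + 6  ⟹  6 = (-5)·390 + (12)·163
29 = 4 × 6 + 5  ⟹  5 = (23)·390 + (-55)·163
6 = 1 × 5 + 1  ⟹  1 = (-28)·390 + (67)·163
So (67)·163 ≡ 1 (mod 390), i.e. 163^(-1) ≡ 67 (mod 390).
Check: 163 × 67 = 10921 ≡ 1 (mod 390)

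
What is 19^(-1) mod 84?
31

gcd(19, 84) = 1, so the inverse exists.
Extended Euclidean algorithm on (84, 19):
84 = 4 × 19 + 8  ⟹  8 = (1)·84 + (-4)·19
19 = 2 × 8 + 3  ⟹  3 = (-2)·84 + (9)·19
8 = 2 × 3 + 2  ⟹  2 = (5)·84 + (-22)·19
3 = 1 × 2 + 1  ⟹  1 = (-7)·84 + (31)·19
So (31)·19 ≡ 1 (mod 84), i.e. 19^(-1) ≡ 31 (mod 84).
Check: 19 × 31 = 589 ≡ 1 (mod 84)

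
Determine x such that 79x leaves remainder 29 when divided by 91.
x ≡ 81 (mod 91)

gcd(79, 91) = 1, which divides 29, so solutions exist.
Find 79^(-1) mod 91 by the extended Euclidean algorithm:
91 = 1 × 79 + 12  ⟹  12 = (1)·91 + (-1)·79
79 = 6 × 12 + 7  ⟹  7 = (-6)·91 + (7)·79
12 = 1 × 7 + 5  ⟹  5 = (7)·91 + (-8)·79
7 = 1 × 5 + 2  ⟹  2 = (-13)·91 + (15)·79
5 = 2 × 2 + 1  ⟹  1 = (33)·91 + (-38)·79
So (-38)·79 ≡ 1 (mod 91), i.e. 79^(-1) ≡ -38 ≡ 53 (mod 91).
x ≡ 53 × 29 = 1537 ≡ 81 (mod 91).
Check: 79 × 81 = 6399 ≡ 29 (mod 91).
Unique solution: x ≡ 81 (mod 91)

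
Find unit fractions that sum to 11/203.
1/19 + 1/643 + 1/2480051

Greedy algorithm:
11/203: ceiling(203/11) = 19, use 1/19
6/3857: ceiling(3857/6) = 643, use 1/643
1/2480051: ceiling(2480051/1) = 2480051, use 1/2480051
Result: 11/203 = 1/19 + 1/643 + 1/2480051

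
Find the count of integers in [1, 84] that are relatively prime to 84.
24

84 = 2^2 × 3 × 7
φ(n) = n × ∏(1 - 1/p) for each prime p dividing n
φ(84) = 84 × (1 - 1/2) × (1 - 1/3) × (1 - 1/7) = 24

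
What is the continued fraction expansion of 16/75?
[0; 4, 1, 2, 5]

Euclidean algorithm steps:
16 = 0 × 75 + 16
75 = 4 × 16 + 11
16 = 1 × 11 + 5
11 = 2 × 5 + 1
5 = 5 × 1 + 0
Continued fraction: [0; 4, 1, 2, 5]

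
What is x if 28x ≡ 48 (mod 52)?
x ≡ 11 (mod 13)

gcd(28, 52) = 4, which divides 48, so solutions exist.
Divide through by 4: 7x ≡ 12 (mod 13).
Find 7^(-1) mod 13 by the extended Euclidean algorithm:
13 = 1 × 7 + 6  ⟹  6 = (1)·13 + (-1)·7
7 = 1 × 6 + 1  ⟹  1 = (-1)·13 + (2)·7
So (2)·7 ≡ 1 (mod 13), i.e. 7^(-1) ≡ 2 (mod 13).
x ≡ 2 × 12 = 24 ≡ 11 (mod 13).
Check: 28 × 11 = 308 ≡ 48 (mod 52).
x ≡ 11 (mod 13), giving 4 solutions mod 52.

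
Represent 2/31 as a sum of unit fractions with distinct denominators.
1/16 + 1/496

Greedy algorithm:
2/31: ceiling(31/2) = 16, use 1/16
1/496: ceiling(496/1) = 496, use 1/496
Result: 2/31 = 1/16 + 1/496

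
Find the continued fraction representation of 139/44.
[3; 6, 3, 2]

Euclidean algorithm steps:
139 = 3 × 44 + 7
44 = 6 × 7 + 2
7 = 3 × 2 + 1
2 = 2 × 1 + 0
Continued fraction: [3; 6, 3, 2]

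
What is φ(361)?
342

361 = 19^2
φ(n) = n × ∏(1 - 1/p) for each prime p dividing n
φ(361) = 361 × (1 - 1/19) = 342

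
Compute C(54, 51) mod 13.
0

Using Lucas' theorem:
Write n=54 and k=51 in base 13:
n in base 13: [4, 2]
k in base 13: [3, 12]
C(54,51) mod 13 = ∏ C(n_i, k_i) mod 13
Digit binomials (mod 13): C(4,3) = 4; C(2,12) = 0 (k_i > n_i)
Product: 4 × 0 = 0 ≡ 0 (mod 13)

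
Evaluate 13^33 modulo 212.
121

Repeated squaring. Binary of 33 = 100001.
13^1 ≡ 13 (mod 212); 13^2 ≡ 169 (mod 212); 13^4 ≡ 153 (mod 212); 13^8 ≡ 89 (mod 212); 13^16 ≡ 77 (mod 212); 13^32 ≡ 205 (mod 212)
13^33 = 13^1 × 13^32 ≡ 121 (mod 212)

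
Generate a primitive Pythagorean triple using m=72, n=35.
(3959, 5040, 6409)

Euclid's formula: a = m² - n², b = 2mn, c = m² + n²
m = 72, n = 35
a = 72² - 35² = 5184 - 1225 = 3959
b = 2 × 72 × 35 = 5040
c = 72² + 35² = 5184 + 1225 = 6409
Verification: 3959² + 5040² = 15673681 + 25401600 = 41075281 = 6409² ✓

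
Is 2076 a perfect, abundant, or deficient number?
abundant

Proper divisors of 2076: sum = 1 + 2 + 3 + 4 + 6 + 12 + 173 + 346 + 519 + 692 + 1038 = 2796
Since 2796 > 2076, 2076 is abundant.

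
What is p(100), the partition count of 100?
190569292

p(n) counts ways to write n as a sum of positive integers (order ignored).
Euler's pentagonal recurrence: p(k) = p(k-1) + p(k-2) - p(k-5) - p(k-7) + p(k-12) + p(k-15) - ... (offsets j(3j∓1)/2, signs ++--, p(0)=1, p(<0)=0).
DP table for k = 0..99: p(0)=1, p(1)=1, p(2)=2, p(3)=3, p(4)=5, p(5)=7, p(6)=11, p(7)=15, p(8)=22, p(9)=30, p(10)=42, p(11)=56, p(12)=77, p(13)=101, p(14)=135, p(15)=176, p(16)=231, p(17)=297, p(18)=385, p(19)=490, p(20)=627, p(21)=792, p(22)=1002, p(23)=1255, p(24)=1575, p(25)=1958, p(26)=2436, p(27)=3010, p(28)=3718, p(29)=4565, p(30)=5604, p(31)=6842, p(32)=8349, p(33)=10143, p(34)=12310, p(35)=14883, p(36)=17977, p(37)=21637, p(38)=26015, p(39)=31185, p(40)=37338, p(41)=44583, p(42)=53174, p(43)=63261, p(44)=75175, p(45)=89134, p(46)=105558, p(47)=124754, p(48)=147273, p(49)=173525, p(50)=204226, p(51)=239943, p(52)=281589, p(53)=329931, p(54)=386155, p(55)=451276, p(56)=526823, p(57)=614154, p(58)=715220, p(59)=831820, p(60)=966467, p(61)=1121505, p(62)=1300156, p(63)=1505499, p(64)=1741630, p(65)=2012558, p(66)=2323520, p(67)=2679689, p(68)=3087735, p(69)=3554345, p(70)=4087968, p(71)=4697205, p(72)=5392783, p(73)=6185689, p(74)=7089500, p(75)=8118264, p(76)=9289091, p(77)=10619863, p(78)=12132164, p(79)=13848650, p(80)=15796476, p(81)=18004327, p(82)=20506255, p(83)=23338469, p(84)=26543660, p(85)=30167357, p(86)=34262962, p(87)=38887673, p(88)=44108109, p(89)=49995925, p(90)=56634173, p(91)=64112359, p(92)=72533807, p(93)=82010177, p(94)=92669720, p(95)=104651419, p(96)=118114304, p(97)=133230930, p(98)=150198136, p(99)=169229875.
Final step: p(100) = p(99) + p(98) - p(95) - p(93) + p(88) + p(85) - p(78) - p(74) + p(65) + p(60) - p(49) - p(43) + p(30) + p(23) - p(8) - p(0)
= 169229875 + 150198136 - 104651419 - 82010177 + 44108109 + 30167357 - 12132164 - 7089500 + 2012558 + 966467 - 173525 - 63261 + 5604 + 1255 - 22 - 1
= 190569292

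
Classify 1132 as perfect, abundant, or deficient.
deficient

Proper divisors of 1132: sum = 1 + 2 + 4 + 283 + 566 = 856
Since 856 < 1132, 1132 is deficient.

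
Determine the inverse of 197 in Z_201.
50

gcd(197, 201) = 1, so the inverse exists.
Extended Euclidean algorithm on (201, 197):
201 = 1 × 197 + 4  ⟹  4 = (1)·201 + (-1)·197
197 = 49 × 4 + 1  ⟹  1 = (-49)·201 + (50)·197
So (50)·197 ≡ 1 (mod 201), i.e. 197^(-1) ≡ 50 (mod 201).
Check: 197 × 50 = 9850 ≡ 1 (mod 201)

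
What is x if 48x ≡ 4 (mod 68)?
x ≡ 10 (mod 17)

gcd(48, 68) = 4, which divides 4, so solutions exist.
Divide through by 4: 12x ≡ 1 (mod 17).
Find 12^(-1) mod 17 by the extended Euclidean algorithm:
17 = 1 × 12 + 5  ⟹  5 = (1)·17 + (-1)·12
12 = 2 × 5 + 2  ⟹  2 = (-2)·17 + (3)·12
5 = 2 × 2 + 1  ⟹  1 = (5)·17 + (-7)·12
So (-7)·12 ≡ 1 (mod 17), i.e. 12^(-1) ≡ -7 ≡ 10 (mod 17).
x ≡ 10 × 1 = 10 ≡ 10 (mod 17).
Check: 48 × 10 = 480 ≡ 4 (mod 68).
x ≡ 10 (mod 17), giving 4 solutions mod 68.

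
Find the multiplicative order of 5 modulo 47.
46

47 is prime, so ord(5) divides φ(47) = 46.
Divisors of 46: 1, 2, 23, 46.
Repeated squaring: 5^1 ≡ 5, 5^2 ≡ 25, 5^4 ≡ 14, 5^8 ≡ 8, 5^16 ≡ 17, 5^32 ≡ 7 (mod 47).
Test 5^d mod 47 for each divisor d in increasing order:
5^1 ≡ 5
5^2 ≡ 25
5^23 = 5^16·5^4·5^2·5^1 ≡ 46
5^46 = 5^32·5^8·5^4·5^2 ≡ 1  ← first divisor giving 1
The order is 46.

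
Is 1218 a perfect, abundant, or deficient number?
abundant

Proper divisors of 1218: sum = 1 + 2 + 3 + 6 + 7 + 14 + 21 + 29 + 42 + 58 + 87 + 174 + 203 + 406 + 609 = 1662
Since 1662 > 1218, 1218 is abundant.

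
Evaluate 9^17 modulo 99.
81

Repeated squaring. Binary of 17 = 10001.
9^1 ≡ 9 (mod 99); 9^2 ≡ 81 (mod 99); 9^4 ≡ 27 (mod 99); 9^8 ≡ 36 (mod 99); 9^16 ≡ 9 (mod 99)
9^17 = 9^1 × 9^16 ≡ 81 (mod 99)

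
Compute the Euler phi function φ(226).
112

226 = 2 × 113
φ(n) = n × ∏(1 - 1/p) for each prime p dividing n
φ(226) = 226 × (1 - 1/2) × (1 - 1/113) = 112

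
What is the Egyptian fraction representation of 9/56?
1/7 + 1/56

Greedy algorithm:
9/56: ceiling(56/9) = 7, use 1/7
1/56: ceiling(56/1) = 56, use 1/56
Result: 9/56 = 1/7 + 1/56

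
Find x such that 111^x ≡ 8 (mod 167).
140

Baby-step giant-step with step n = ⌈√167⌉ = 13.
Baby steps 111^j mod 167 (j:value) for j=0..12: 0:1, 1:111, 2:130, 3:68, 4:33, 5:156, 6:115, 7:73, 8:87, 9:138, 10:121, 11:71, 12:32.
Giant-step multiplier: 111^(-13) ≡ 111^(166-13) = 111^153 ≡ 26 (mod 167).
Giant steps γ_i = 8·26^i mod 167: γ_0=8, γ_1=41, γ_2=64, γ_3=161, γ_4=11, γ_5=119, γ_6=88, γ_7=117, γ_8=36, γ_9=101, γ_10=121 (in table at j=10).
x = i·n + j = 10·13 + 10 = 140.
Check: 111^140 ≡ 8 (mod 167).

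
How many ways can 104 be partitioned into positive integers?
304801365

p(n) counts ways to write n as a sum of positive integers (order ignored).
Euler's pentagonal recurrence: p(k) = p(k-1) + p(k-2) - p(k-5) - p(k-7) + p(k-12) + p(k-15) - ... (offsets j(3j∓1)/2, signs ++--, p(0)=1, p(<0)=0).
DP table for k = 0..103: p(0)=1, p(1)=1, p(2)=2, p(3)=3, p(4)=5, p(5)=7, p(6)=11, p(7)=15, p(8)=22, p(9)=30, p(10)=42, p(11)=56, p(12)=77, p(13)=101, p(14)=135, p(15)=176, p(16)=231, p(17)=297, p(18)=385, p(19)=490, p(20)=627, p(21)=792, p(22)=1002, p(23)=1255, p(24)=1575, p(25)=1958, p(26)=2436, p(27)=3010, p(28)=3718, p(29)=4565, p(30)=5604, p(31)=6842, p(32)=8349, p(33)=10143, p(34)=12310, p(35)=14883, p(36)=17977, p(37)=21637, p(38)=26015, p(39)=31185, p(40)=37338, p(41)=44583, p(42)=53174, p(43)=63261, p(44)=75175, p(45)=89134, p(46)=105558, p(47)=124754, p(48)=147273, p(49)=173525, p(50)=204226, p(51)=239943, p(52)=281589, p(53)=329931, p(54)=386155, p(55)=451276, p(56)=526823, p(57)=614154, p(58)=715220, p(59)=831820, p(60)=966467, p(61)=1121505, p(62)=1300156, p(63)=1505499, p(64)=1741630, p(65)=2012558, p(66)=2323520, p(67)=2679689, p(68)=3087735, p(69)=3554345, p(70)=4087968, p(71)=4697205, p(72)=5392783, p(73)=6185689, p(74)=7089500, p(75)=8118264, p(76)=9289091, p(77)=10619863, p(78)=12132164, p(79)=13848650, p(80)=15796476, p(81)=18004327, p(82)=20506255, p(83)=23338469, p(84)=26543660, p(85)=30167357, p(86)=34262962, p(87)=38887673, p(88)=44108109, p(89)=49995925, p(90)=56634173, p(91)=64112359, p(92)=72533807, p(93)=82010177, p(94)=92669720, p(95)=104651419, p(96)=118114304, p(97)=133230930, p(98)=150198136, p(99)=169229875, p(100)=190569292, p(101)=214481126, p(102)=241265379, p(103)=271248950.
Final step: p(104) = p(103) + p(102) - p(99) - p(97) + p(92) + p(89) - p(82) - p(78) + p(69) + p(64) - p(53) - p(47) + p(34) + p(27) - p(12) - p(4)
= 271248950 + 241265379 - 169229875 - 133230930 + 72533807 + 49995925 - 20506255 - 12132164 + 3554345 + 1741630 - 329931 - 124754 + 12310 + 3010 - 77 - 5
= 304801365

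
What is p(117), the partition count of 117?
1327710076

p(n) counts ways to write n as a sum of positive integers (order ignored).
Euler's pentagonal recurrence: p(k) = p(k-1) + p(k-2) - p(k-5) - p(k-7) + p(k-12) + p(k-15) - ... (offsets j(3j∓1)/2, signs ++--, p(0)=1, p(<0)=0).
DP table for k = 0..116: p(0)=1, p(1)=1, p(2)=2, p(3)=3, p(4)=5, p(5)=7, p(6)=11, p(7)=15, p(8)=22, p(9)=30, p(10)=42, p(11)=56, p(12)=77, p(13)=101, p(14)=135, p(15)=176, p(16)=231, p(17)=297, p(18)=385, p(19)=490, p(20)=627, p(21)=792, p(22)=1002, p(23)=1255, p(24)=1575, p(25)=1958, p(26)=2436, p(27)=3010, p(28)=3718, p(29)=4565, p(30)=5604, p(31)=6842, p(32)=8349, p(33)=10143, p(34)=12310, p(35)=14883, p(36)=17977, p(37)=21637, p(38)=26015, p(39)=31185, p(40)=37338, p(41)=44583, p(42)=53174, p(43)=63261, p(44)=75175, p(45)=89134, p(46)=105558, p(47)=124754, p(48)=147273, p(49)=173525, p(50)=204226, p(51)=239943, p(52)=281589, p(53)=329931, p(54)=386155, p(55)=451276, p(56)=526823, p(57)=614154, p(58)=715220, p(59)=831820, p(60)=966467, p(61)=1121505, p(62)=1300156, p(63)=1505499, p(64)=1741630, p(65)=2012558, p(66)=2323520, p(67)=2679689, p(68)=3087735, p(69)=3554345, p(70)=4087968, p(71)=4697205, p(72)=5392783, p(73)=6185689, p(74)=7089500, p(75)=8118264, p(76)=9289091, p(77)=10619863, p(78)=12132164, p(79)=13848650, p(80)=15796476, p(81)=18004327, p(82)=20506255, p(83)=23338469, p(84)=26543660, p(85)=30167357, p(86)=34262962, p(87)=38887673, p(88)=44108109, p(89)=49995925, p(90)=56634173, p(91)=64112359, p(92)=72533807, p(93)=82010177, p(94)=92669720, p(95)=104651419, p(96)=118114304, p(97)=133230930, p(98)=150198136, p(99)=169229875, p(100)=190569292, p(101)=214481126, p(102)=241265379, p(103)=271248950, p(104)=304801365, p(105)=342325709, p(106)=384276336, p(107)=431149389, p(108)=483502844, p(109)=541946240, p(110)=607163746, p(111)=679903203, p(112)=761002156, p(113)=851376628, p(114)=952050665, p(115)=1064144451, p(116)=1188908248.
Final step: p(117) = p(116) + p(115) - p(112) - p(110) + p(105) + p(102) - p(95) - p(91) + p(82) + p(77) - p(66) - p(60) + p(47) + p(40) - p(25) - p(17) + p(0)
= 1188908248 + 1064144451 - 761002156 - 607163746 + 342325709 + 241265379 - 104651419 - 64112359 + 20506255 + 10619863 - 2323520 - 966467 + 124754 + 37338 - 1958 - 297 + 1
= 1327710076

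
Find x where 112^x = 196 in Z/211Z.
140

Baby-step giant-step with step n = ⌈√211⌉ = 15.
Baby steps 112^j mod 211 (j:value) for j=0..14: 0:1, 1:112, 2:95, 3:90, 4:163, 5:110, 6:82, 7:111, 8:194, 9:206, 10:73, 11:158, 12:183, 13:29, 14:83.
Giant-step multiplier: 112^(-15) ≡ 112^(210-15) = 112^195 ≡ 88 (mod 211).
Giant steps γ_i = 196·88^i mod 211: γ_0=196, γ_1=157, γ_2=101, γ_3=26, γ_4=178, γ_5=50, γ_6=180, γ_7=15, γ_8=54, γ_9=110 (in table at j=5).
x = i·n + j = 9·15 + 5 = 140.
Check: 112^140 ≡ 196 (mod 211).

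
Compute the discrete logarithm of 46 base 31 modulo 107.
73

Baby-step giant-step with step n = ⌈√107⌉ = 11.
Baby steps 31^j mod 107 (j:value) for j=0..10: 0:1, 1:31, 2:105, 3:45, 4:4, 5:17, 6:99, 7:73, 8:16, 9:68, 10:75.
Giant-step multiplier: 31^(-11) ≡ 31^(106-11) = 31^95 ≡ 59 (mod 107).
Giant steps γ_i = 46·59^i mod 107: γ_0=46, γ_1=39, γ_2=54, γ_3=83, γ_4=82, γ_5=23, γ_6=73 (in table at j=7).
x = i·n + j = 6·11 + 7 = 73.
Check: 31^73 ≡ 46 (mod 107).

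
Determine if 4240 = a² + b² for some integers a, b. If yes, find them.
12² + 64² (a=12, b=64)

Factorization: 4240 = 2^4 × 5 × 53
By Fermat: n is sum of two squares iff every prime p ≡ 3 (mod 4) appears to even power.
All primes ≡ 3 (mod 4) appear to even power.
Search a = 0, 1, 2, … for 4240 - a² a perfect square: first hit at a = 12: 4240 - 144 = 4096 = 64².
4240 = 12² + 64² = 144 + 4096 ✓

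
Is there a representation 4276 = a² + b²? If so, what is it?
26² + 60² (a=26, b=60)

Factorization: 4276 = 2^2 × 1069
By Fermat: n is sum of two squares iff every prime p ≡ 3 (mod 4) appears to even power.
All primes ≡ 3 (mod 4) appear to even power.
Search a = 0, 1, 2, … for 4276 - a² a perfect square: first hit at a = 26: 4276 - 676 = 3600 = 60².
4276 = 26² + 60² = 676 + 3600 ✓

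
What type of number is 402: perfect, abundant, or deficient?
abundant

Proper divisors of 402: sum = 1 + 2 + 3 + 6 + 67 + 134 + 201 = 414
Since 414 > 402, 402 is abundant.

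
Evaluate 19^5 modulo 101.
84

Repeated squaring. Binary of 5 = 101.
19^1 ≡ 19 (mod 101); 19^2 ≡ 58 (mod 101); 19^4 ≡ 31 (mod 101)
19^5 = 19^1 × 19^4 ≡ 84 (mod 101)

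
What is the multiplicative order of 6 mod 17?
16

17 is prime, so ord(6) divides φ(17) = 16.
Divisors of 16: 1, 2, 4, 8, 16.
Repeated squaring: 6^1 ≡ 6, 6^2 ≡ 2, 6^4 ≡ 4, 6^8 ≡ 16, 6^16 ≡ 1 (mod 17).
Test 6^d mod 17 for each divisor d in increasing order:
6^1 ≡ 6
6^2 ≡ 2
6^4 ≡ 4
6^8 ≡ 16
6^16 ≡ 1  ← first divisor giving 1
The order is 16.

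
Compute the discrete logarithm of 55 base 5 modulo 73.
56

Baby-step giant-step with step n = ⌈√73⌉ = 9.
Baby steps 5^j mod 73 (j:value) for j=0..8: 0:1, 1:5, 2:25, 3:52, 4:41, 5:59, 6:3, 7:15, 8:2.
Giant-step multiplier: 5^(-9) ≡ 5^(72-9) = 5^63 ≡ 22 (mod 73).
Giant steps γ_i = 55·22^i mod 73: γ_0=55, γ_1=42, γ_2=48, γ_3=34, γ_4=18, γ_5=31, γ_6=25 (in table at j=2).
x = i·n + j = 6·9 + 2 = 56.
Check: 5^56 ≡ 55 (mod 73).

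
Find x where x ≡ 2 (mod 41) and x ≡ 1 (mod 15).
166

Using Chinese Remainder Theorem:
M = 41 × 15 = 615
M1 = 15, M2 = 41
y1 = 15^(-1) mod 41 = 11
y2 = 41^(-1) mod 15 = 11
x = (2×15×11 + 1×41×11) mod 615 = 166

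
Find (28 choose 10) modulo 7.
0

Using Lucas' theorem:
Write n=28 and k=10 in base 7:
n in base 7: [4, 0]
k in base 7: [1, 3]
C(28,10) mod 7 = ∏ C(n_i, k_i) mod 7
Digit binomials (mod 7): C(4,1) = 4; C(0,3) = 0 (k_i > n_i)
Product: 4 × 0 = 0 ≡ 0 (mod 7)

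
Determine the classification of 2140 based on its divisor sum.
abundant

Proper divisors of 2140: sum = 1 + 2 + 4 + 5 + 10 + 20 + 107 + 214 + 428 + 535 + 1070 = 2396
Since 2396 > 2140, 2140 is abundant.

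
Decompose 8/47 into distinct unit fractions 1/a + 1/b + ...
1/6 + 1/282

Greedy algorithm:
8/47: ceiling(47/8) = 6, use 1/6
1/282: ceiling(282/1) = 282, use 1/282
Result: 8/47 = 1/6 + 1/282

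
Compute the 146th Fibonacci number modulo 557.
444

Matrix identity: Q^n = [[F_(n+1), F_n], [F_n, F_(n-1)]] with Q = [[1,1],[1,0]].
n = 146 = 10010010₂. Square-and-multiply, entries mod 557:
Q^1 = [[1,1],[1,0]]
Q^2 = (Q^1)² = [[2,1],[1,1]]
Q^4 = (Q^2)² = [[5,3],[3,2]]
Q^9 = (Q^4)²·Q = [[55,34],[34,21]]
Q^18 = (Q^9)² = [[282,356],[356,483]]
Q^36 = (Q^18)² = [[170,524],[524,203]]
Q^73 = (Q^36)²·Q = [[413,468],[468,502]]
Q^146 = (Q^73)² = [[250,444],[444,363]]
F_146 mod 557 = Q^146[0][1] = 444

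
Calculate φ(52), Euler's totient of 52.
24

52 = 2^2 × 13
φ(n) = n × ∏(1 - 1/p) for each prime p dividing n
φ(52) = 52 × (1 - 1/2) × (1 - 1/13) = 24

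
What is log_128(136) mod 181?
154

Baby-step giant-step with step n = ⌈√181⌉ = 14.
Baby steps 128^j mod 181 (j:value) for j=0..13: 0:1, 1:128, 2:94, 3:86, 4:148, 5:120, 6:156, 7:58, 8:3, 9:22, 10:101, 11:77, 12:82, 13:179.
Giant-step multiplier: 128^(-14) ≡ 128^(180-14) = 128^166 ≡ 111 (mod 181).
Giant steps γ_i = 136·111^i mod 181: γ_0=136, γ_1=73, γ_2=139, γ_3=44, γ_4=178, γ_5=29, γ_6=142, γ_7=15, γ_8=36, γ_9=14, γ_10=106, γ_11=1 (in table at j=0).
x = i·n + j = 11·14 + 0 = 154.
Check: 128^154 ≡ 136 (mod 181).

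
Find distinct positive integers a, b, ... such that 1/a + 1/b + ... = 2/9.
1/5 + 1/45

Greedy algorithm:
2/9: ceiling(9/2) = 5, use 1/5
1/45: ceiling(45/1) = 45, use 1/45
Result: 2/9 = 1/5 + 1/45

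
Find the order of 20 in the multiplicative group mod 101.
50

101 is prime, so ord(20) divides φ(101) = 100.
Divisors of 100: 1, 2, 4, 5, 10, 20, 25, 50, 100.
Repeated squaring: 20^1 ≡ 20, 20^2 ≡ 97, 20^4 ≡ 16, 20^8 ≡ 54, 20^16 ≡ 88, 20^32 ≡ 68, 20^64 ≡ 79 (mod 101).
Test 20^d mod 101 for each divisor d in increasing order:
20^1 ≡ 20
20^2 ≡ 97
20^4 ≡ 16
20^5 = 20^4·20^1 ≡ 17
20^10 = 20^8·20^2 ≡ 87
20^20 = 20^16·20^4 ≡ 95
20^25 = 20^16·20^8·20^1 ≡ 100
20^50 = 20^32·20^16·20^2 ≡ 1  ← first divisor giving 1
The order is 50.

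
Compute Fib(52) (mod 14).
3

Matrix identity: Q^n = [[F_(n+1), F_n], [F_n, F_(n-1)]] with Q = [[1,1],[1,0]].
n = 52 = 110100₂. Square-and-multiply, entries mod 14:
Q^1 = [[1,1],[1,0]]
Q^3 = (Q^1)²·Q = [[3,2],[2,1]]
Q^6 = (Q^3)² = [[13,8],[8,5]]
Q^13 = (Q^6)²·Q = [[13,9],[9,4]]
Q^26 = (Q^13)² = [[12,13],[13,13]]
Q^52 = (Q^26)² = [[5,3],[3,2]]
F_52 mod 14 = Q^52[0][1] = 3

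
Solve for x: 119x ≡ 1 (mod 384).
71

gcd(119, 384) = 1, so the inverse exists.
Extended Euclidean algorithm on (384, 119):
384 = 3 × 119 + 27  ⟹  27 = (1)·384 + (-3)·119
119 = 4 × 27 + 11  ⟹  11 = (-4)·384 + (13)·119
27 = 2 × 11 + 5  ⟹  5 = (9)·384 + (-29)·119
11 = 2 × 5 + 1  ⟹  1 = (-22)·384 + (71)·119
So (71)·119 ≡ 1 (mod 384), i.e. 119^(-1) ≡ 71 (mod 384).
Check: 119 × 71 = 8449 ≡ 1 (mod 384)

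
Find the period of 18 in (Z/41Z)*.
5

41 is prime, so ord(18) divides φ(41) = 40.
Divisors of 40: 1, 2, 4, 5, 8, 10, 20, 40.
Repeated squaring: 18^1 ≡ 18, 18^2 ≡ 37, 18^4 ≡ 16, 18^8 ≡ 10, 18^16 ≡ 18, 18^32 ≡ 37 (mod 41).
Test 18^d mod 41 for each divisor d in increasing order:
18^1 ≡ 18
18^2 ≡ 37
18^4 ≡ 16
18^5 = 18^4·18^1 ≡ 1  ← first divisor giving 1
The order is 5.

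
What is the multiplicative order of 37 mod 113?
112

113 is prime, so ord(37) divides φ(113) = 112.
Divisors of 112: 1, 2, 4, 7, 8, 14, 16, 28, 56, 112.
Repeated squaring: 37^1 ≡ 37, 37^2 ≡ 13, 37^4 ≡ 56, 37^8 ≡ 85, 37^16 ≡ 106, 37^32 ≡ 49, 37^64 ≡ 28 (mod 113).
Test 37^d mod 113 for each divisor d in increasing order:
37^1 ≡ 37
37^2 ≡ 13
37^4 ≡ 56
37^7 = 37^4·37^2·37^1 ≡ 42
37^8 ≡ 85
37^14 = 37^8·37^4·37^2 ≡ 69
37^16 ≡ 106
37^28 = 37^16·37^8·37^4 ≡ 15
37^56 = 37^32·37^16·37^8 ≡ 112
37^112 = 37^64·37^32·37^16 ≡ 1  ← first divisor giving 1
The order is 112.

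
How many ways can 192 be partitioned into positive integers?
1987276856363

p(n) counts ways to write n as a sum of positive integers (order ignored).
Euler's pentagonal recurrence: p(k) = p(k-1) + p(k-2) - p(k-5) - p(k-7) + p(k-12) + p(k-15) - ... (offsets j(3j∓1)/2, signs ++--, p(0)=1, p(<0)=0).
DP table for k = 0..191: p(0)=1, p(1)=1, p(2)=2, p(3)=3, p(4)=5, p(5)=7, p(6)=11, p(7)=15, p(8)=22, p(9)=30, p(10)=42, p(11)=56, p(12)=77, p(13)=101, p(14)=135, p(15)=176, p(16)=231, p(17)=297, p(18)=385, p(19)=490, p(20)=627, p(21)=792, p(22)=1002, p(23)=1255, p(24)=1575, p(25)=1958, p(26)=2436, p(27)=3010, p(28)=3718, p(29)=4565, p(30)=5604, p(31)=6842, p(32)=8349, p(33)=10143, p(34)=12310, p(35)=14883, p(36)=17977, p(37)=21637, p(38)=26015, p(39)=31185, p(40)=37338, p(41)=44583, p(42)=53174, p(43)=63261, p(44)=75175, p(45)=89134, p(46)=105558, p(47)=124754, p(48)=147273, p(49)=173525, p(50)=204226, p(51)=239943, p(52)=281589, p(53)=329931, p(54)=386155, p(55)=451276, p(56)=526823, p(57)=614154, p(58)=715220, p(59)=831820, p(60)=966467, p(61)=1121505, p(62)=1300156, p(63)=1505499, p(64)=1741630, p(65)=2012558, p(66)=2323520, p(67)=2679689, p(68)=3087735, p(69)=3554345, p(70)=4087968, p(71)=4697205, p(72)=5392783, p(73)=6185689, p(74)=7089500, p(75)=8118264, p(76)=9289091, p(77)=10619863, p(78)=12132164, p(79)=13848650, p(80)=15796476, p(81)=18004327, p(82)=20506255, p(83)=23338469, p(84)=26543660, p(85)=30167357, p(86)=34262962, p(87)=38887673, p(88)=44108109, p(89)=49995925, p(90)=56634173, p(91)=64112359, p(92)=72533807, p(93)=82010177, p(94)=92669720, p(95)=104651419, p(96)=118114304, p(97)=133230930, p(98)=150198136, p(99)=169229875, p(100)=190569292, p(101)=214481126, p(102)=241265379, p(103)=271248950, p(104)=304801365, p(105)=342325709, p(106)=384276336, p(107)=431149389, p(108)=483502844, p(109)=541946240, p(110)=607163746, p(111)=679903203, p(112)=761002156, p(113)=851376628, p(114)=952050665, p(115)=1064144451, p(116)=1188908248, p(117)=1327710076, p(118)=1482074143, p(119)=1653668665, p(120)=1844349560, p(121)=2056148051, p(122)=2291320912, p(123)=2552338241, p(124)=2841940500, p(125)=3163127352, p(126)=3519222692, p(127)=3913864295, p(128)=4351078600, p(129)=4835271870, p(130)=5371315400, p(131)=5964539504, p(132)=6620830889, p(133)=7346629512, p(134)=8149040695, p(135)=9035836076, p(136)=10015581680, p(137)=11097645016, p(138)=12292341831, p(139)=13610949895, p(140)=15065878135, p(141)=16670689208, p(142)=18440293320, p(143)=20390982757, p(144)=22540654445, p(145)=24908858009, p(146)=27517052599, p(147)=30388671978, p(148)=33549419497, p(149)=37027355200, p(150)=40853235313, p(151)=45060624582, p(152)=49686288421, p(153)=54770336324, p(154)=60356673280, p(155)=66493182097, p(156)=73232243759, p(157)=80630964769, p(158)=88751778802, p(159)=97662728555, p(160)=107438159466, p(161)=118159068427, p(162)=129913904637, p(163)=142798995930, p(164)=156919475295, p(165)=172389800255, p(166)=189334822579, p(167)=207890420102, p(168)=228204732751, p(169)=250438925115, p(170)=274768617130, p(171)=301384802048, p(172)=330495499613, p(173)=362326859895, p(174)=397125074750, p(175)=435157697830, p(176)=476715857290, p(177)=522115831195, p(178)=571701605655, p(179)=625846753120, p(180)=684957390936, p(181)=749474411781, p(182)=819876908323, p(183)=896684817527, p(184)=980462880430, p(185)=1071823774337, p(186)=1171432692373, p(187)=1280011042268, p(188)=1398341745571, p(189)=1527273599625, p(190)=1667727404093, p(191)=1820701100652.
Final step: p(192) = p(191) + p(190) - p(187) - p(185) + p(180) + p(177) - p(170) - p(166) + p(157) + p(152) - p(141) - p(135) + p(122) + p(115) - p(100) - p(92) + p(75) + p(66) - p(47) - p(37) + p(16) + p(5)
= 1820701100652 + 1667727404093 - 1280011042268 - 1071823774337 + 684957390936 + 522115831195 - 274768617130 - 189334822579 + 80630964769 + 49686288421 - 16670689208 - 9035836076 + 2291320912 + 1064144451 - 190569292 - 72533807 + 8118264 + 2323520 - 124754 - 21637 + 231 + 7
= 1987276856363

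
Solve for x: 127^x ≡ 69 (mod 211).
46

Baby-step giant-step with step n = ⌈√211⌉ = 15.
Baby steps 127^j mod 211 (j:value) for j=0..14: 0:1, 1:127, 2:93, 3:206, 4:209, 5:168, 6:25, 7:10, 8:4, 9:86, 10:161, 11:191, 12:203, 13:39, 14:100.
Giant-step multiplier: 127^(-15) ≡ 127^(210-15) = 127^195 ≡ 153 (mod 211).
Giant steps γ_i = 69·153^i mod 211: γ_0=69, γ_1=7, γ_2=16, γ_3=127 (in table at j=1).
x = i·n + j = 3·15 + 1 = 46.
Check: 127^46 ≡ 69 (mod 211).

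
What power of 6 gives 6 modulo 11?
1

Baby-step giant-step with step n = ⌈√11⌉ = 4.
Baby steps 6^j mod 11 (j:value) for j=0..3: 0:1, 1:6, 2:3, 3:7.
h = 6 is already in the table at j=1, so x = 1.
Check: 6^1 ≡ 6 (mod 11).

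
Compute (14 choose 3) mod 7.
0

Using Lucas' theorem:
Write n=14 and k=3 in base 7:
n in base 7: [2, 0]
k in base 7: [0, 3]
C(14,3) mod 7 = ∏ C(n_i, k_i) mod 7
Digit binomials (mod 7): C(2,0) = 1; C(0,3) = 0 (k_i > n_i)
Product: 1 × 0 = 0 ≡ 0 (mod 7)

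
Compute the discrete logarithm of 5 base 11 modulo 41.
34

Baby-step giant-step with step n = ⌈√41⌉ = 7.
Baby steps 11^j mod 41 (j:value) for j=0..6: 0:1, 1:11, 2:39, 3:19, 4:4, 5:3, 6:33.
Giant-step multiplier: 11^(-7) ≡ 11^(40-7) = 11^33 ≡ 34 (mod 41).
Giant steps γ_i = 5·34^i mod 41: γ_0=5, γ_1=6, γ_2=40, γ_3=7, γ_4=33 (in table at j=6).
x = i·n + j = 4·7 + 6 = 34.
Check: 11^34 ≡ 5 (mod 41).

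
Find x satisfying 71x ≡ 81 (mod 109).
x ≡ 104 (mod 109)

gcd(71, 109) = 1, which divides 81, so solutions exist.
Find 71^(-1) mod 109 by the extended Euclidean algorithm:
109 = 1 × 71 + 38  ⟹  38 = (1)·109 + (-1)·71
71 = 1 × 38 + 33  ⟹  33 = (-1)·109 + (2)·71
38 = 1 × 33 + 5  ⟹  5 = (2)·109 + (-3)·71
33 = 6 × 5 + 3  ⟹  3 = (-13)·109 + (20)·71
5 = 1 × 3 + 2  ⟹  2 = (15)·109 + (-23)·71
3 = 1 × 2 + 1  ⟹  1 = (-28)·109 + (43)·71
So (43)·71 ≡ 1 (mod 109), i.e. 71^(-1) ≡ 43 (mod 109).
x ≡ 43 × 81 = 3483 ≡ 104 (mod 109).
Check: 71 × 104 = 7384 ≡ 81 (mod 109).
Unique solution: x ≡ 104 (mod 109)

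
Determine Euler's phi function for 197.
196

197 = 197
φ(n) = n × ∏(1 - 1/p) for each prime p dividing n
φ(197) = 197 × (1 - 1/197) = 196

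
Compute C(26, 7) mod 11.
0

Using Lucas' theorem:
Write n=26 and k=7 in base 11:
n in base 11: [2, 4]
k in base 11: [0, 7]
C(26,7) mod 11 = ∏ C(n_i, k_i) mod 11
Digit binomials (mod 11): C(2,0) = 1; C(4,7) = 0 (k_i > n_i)
Product: 1 × 0 = 0 ≡ 0 (mod 11)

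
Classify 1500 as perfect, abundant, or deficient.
abundant

Proper divisors of 1500: sum = 1 + 2 + 3 + 4 + 5 + 6 + 10 + 12 + ... + 300 + 375 + 500 + 750 (23 divisors) = 2868
Since 2868 > 1500, 1500 is abundant.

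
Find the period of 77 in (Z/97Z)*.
32

97 is prime, so ord(77) divides φ(97) = 96.
Divisors of 96: 1, 2, 3, 4, 6, 8, 12, 16, 24, 32, 48, 96.
Repeated squaring: 77^1 ≡ 77, 77^2 ≡ 12, 77^4 ≡ 47, 77^8 ≡ 75, 77^16 ≡ 96, 77^32 ≡ 1, 77^64 ≡ 1 (mod 97).
Test 77^d mod 97 for each divisor d in increasing order:
77^1 ≡ 77
77^2 ≡ 12
77^3 = 77^2·77^1 ≡ 51
77^4 ≡ 47
77^6 = 77^4·77^2 ≡ 79
77^8 ≡ 75
77^12 = 77^8·77^4 ≡ 33
77^16 ≡ 96
77^24 = 77^16·77^8 ≡ 22
77^32 ≡ 1  ← first divisor giving 1
The order is 32.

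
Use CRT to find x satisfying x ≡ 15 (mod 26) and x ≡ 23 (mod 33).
353

Using Chinese Remainder Theorem:
M = 26 × 33 = 858
M1 = 33, M2 = 26
y1 = 33^(-1) mod 26 = 15
y2 = 26^(-1) mod 33 = 14
x = (15×33×15 + 23×26×14) mod 858 = 353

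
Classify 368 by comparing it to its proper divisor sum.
abundant

Proper divisors of 368: sum = 1 + 2 + 4 + 8 + 16 + 23 + 46 + 92 + 184 = 376
Since 376 > 368, 368 is abundant.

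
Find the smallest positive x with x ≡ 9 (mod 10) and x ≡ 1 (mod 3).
19

Using Chinese Remainder Theorem:
M = 10 × 3 = 30
M1 = 3, M2 = 10
y1 = 3^(-1) mod 10 = 7
y2 = 10^(-1) mod 3 = 1
x = (9×3×7 + 1×10×1) mod 30 = 19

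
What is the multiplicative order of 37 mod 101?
25

101 is prime, so ord(37) divides φ(101) = 100.
Divisors of 100: 1, 2, 4, 5, 10, 20, 25, 50, 100.
Repeated squaring: 37^1 ≡ 37, 37^2 ≡ 56, 37^4 ≡ 5, 37^8 ≡ 25, 37^16 ≡ 19, 37^32 ≡ 58, 37^64 ≡ 31 (mod 101).
Test 37^d mod 101 for each divisor d in increasing order:
37^1 ≡ 37
37^2 ≡ 56
37^4 ≡ 5
37^5 = 37^4·37^1 ≡ 84
37^10 = 37^8·37^2 ≡ 87
37^20 = 37^16·37^4 ≡ 95
37^25 = 37^16·37^8·37^1 ≡ 1  ← first divisor giving 1
The order is 25.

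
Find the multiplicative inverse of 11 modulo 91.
58

gcd(11, 91) = 1, so the inverse exists.
Extended Euclidean algorithm on (91, 11):
91 = 8 × 11 + 3  ⟹  3 = (1)·91 + (-8)·11
11 = 3 × 3 + 2  ⟹  2 = (-3)·91 + (25)·11
3 = 1 × 2 + 1  ⟹  1 = (4)·91 + (-33)·11
So (-33)·11 ≡ 1 (mod 91), i.e. 11^(-1) ≡ -33 ≡ 58 (mod 91).
Check: 11 × 58 = 638 ≡ 1 (mod 91)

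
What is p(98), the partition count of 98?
150198136

p(n) counts ways to write n as a sum of positive integers (order ignored).
Euler's pentagonal recurrence: p(k) = p(k-1) + p(k-2) - p(k-5) - p(k-7) + p(k-12) + p(k-15) - ... (offsets j(3j∓1)/2, signs ++--, p(0)=1, p(<0)=0).
DP table for k = 0..97: p(0)=1, p(1)=1, p(2)=2, p(3)=3, p(4)=5, p(5)=7, p(6)=11, p(7)=15, p(8)=22, p(9)=30, p(10)=42, p(11)=56, p(12)=77, p(13)=101, p(14)=135, p(15)=176, p(16)=231, p(17)=297, p(18)=385, p(19)=490, p(20)=627, p(21)=792, p(22)=1002, p(23)=1255, p(24)=1575, p(25)=1958, p(26)=2436, p(27)=3010, p(28)=3718, p(29)=4565, p(30)=5604, p(31)=6842, p(32)=8349, p(33)=10143, p(34)=12310, p(35)=14883, p(36)=17977, p(37)=21637, p(38)=26015, p(39)=31185, p(40)=37338, p(41)=44583, p(42)=53174, p(43)=63261, p(44)=75175, p(45)=89134, p(46)=105558, p(47)=124754, p(48)=147273, p(49)=173525, p(50)=204226, p(51)=239943, p(52)=281589, p(53)=329931, p(54)=386155, p(55)=451276, p(56)=526823, p(57)=614154, p(58)=715220, p(59)=831820, p(60)=966467, p(61)=1121505, p(62)=1300156, p(63)=1505499, p(64)=1741630, p(65)=2012558, p(66)=2323520, p(67)=2679689, p(68)=3087735, p(69)=3554345, p(70)=4087968, p(71)=4697205, p(72)=5392783, p(73)=6185689, p(74)=7089500, p(75)=8118264, p(76)=9289091, p(77)=10619863, p(78)=12132164, p(79)=13848650, p(80)=15796476, p(81)=18004327, p(82)=20506255, p(83)=23338469, p(84)=26543660, p(85)=30167357, p(86)=34262962, p(87)=38887673, p(88)=44108109, p(89)=49995925, p(90)=56634173, p(91)=64112359, p(92)=72533807, p(93)=82010177, p(94)=92669720, p(95)=104651419, p(96)=118114304, p(97)=133230930.
Final step: p(98) = p(97) + p(96) - p(93) - p(91) + p(86) + p(83) - p(76) - p(72) + p(63) + p(58) - p(47) - p(41) + p(28) + p(21) - p(6)
= 133230930 + 118114304 - 82010177 - 64112359 + 34262962 + 23338469 - 9289091 - 5392783 + 1505499 + 715220 - 124754 - 44583 + 3718 + 792 - 11
= 150198136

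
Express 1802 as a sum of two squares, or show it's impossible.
11² + 41² (a=11, b=41)

Factorization: 1802 = 2 × 17 × 53
By Fermat: n is sum of two squares iff every prime p ≡ 3 (mod 4) appears to even power.
All primes ≡ 3 (mod 4) appear to even power.
Search a = 0, 1, 2, … for 1802 - a² a perfect square: first hit at a = 11: 1802 - 121 = 1681 = 41².
1802 = 11² + 41² = 121 + 1681 ✓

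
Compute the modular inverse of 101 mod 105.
26

gcd(101, 105) = 1, so the inverse exists.
Extended Euclidean algorithm on (105, 101):
105 = 1 × 101 + 4  ⟹  4 = (1)·105 + (-1)·101
101 = 25 × 4 + 1  ⟹  1 = (-25)·105 + (26)·101
So (26)·101 ≡ 1 (mod 105), i.e. 101^(-1) ≡ 26 (mod 105).
Check: 101 × 26 = 2626 ≡ 1 (mod 105)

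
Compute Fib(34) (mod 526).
521

Matrix identity: Q^n = [[F_(n+1), F_n], [F_n, F_(n-1)]] with Q = [[1,1],[1,0]].
n = 34 = 100010₂. Square-and-multiply, entries mod 526:
Q^1 = [[1,1],[1,0]]
Q^2 = (Q^1)² = [[2,1],[1,1]]
Q^4 = (Q^2)² = [[5,3],[3,2]]
Q^8 = (Q^4)² = [[34,21],[21,13]]
Q^17 = (Q^8)²·Q = [[480,19],[19,461]]
Q^34 = (Q^17)² = [[373,521],[521,378]]
F_34 mod 526 = Q^34[0][1] = 521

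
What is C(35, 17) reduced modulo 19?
0

Using Lucas' theorem:
Write n=35 and k=17 in base 19:
n in base 19: [1, 16]
k in base 19: [0, 17]
C(35,17) mod 19 = ∏ C(n_i, k_i) mod 19
Digit binomials (mod 19): C(1,0) = 1; C(16,17) = 0 (k_i > n_i)
Product: 1 × 0 = 0 ≡ 0 (mod 19)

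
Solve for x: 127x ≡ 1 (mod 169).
4

gcd(127, 169) = 1, so the inverse exists.
Extended Euclidean algorithm on (169, 127):
169 = 1 × 127 + 42  ⟹  42 = (1)·169 + (-1)·127
127 = 3 × 42 + 1  ⟹  1 = (-3)·169 + (4)·127
So (4)·127 ≡ 1 (mod 169), i.e. 127^(-1) ≡ 4 (mod 169).
Check: 127 × 4 = 508 ≡ 1 (mod 169)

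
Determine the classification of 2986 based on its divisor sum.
deficient

Proper divisors of 2986: sum = 1 + 2 + 1493 = 1496
Since 1496 < 2986, 2986 is deficient.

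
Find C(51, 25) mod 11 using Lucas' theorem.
1

Using Lucas' theorem:
Write n=51 and k=25 in base 11:
n in base 11: [4, 7]
k in base 11: [2, 3]
C(51,25) mod 11 = ∏ C(n_i, k_i) mod 11
Digit binomials (mod 11): C(4,2) = 6; C(7,3) = 35 ≡ 2
Product: 6 × 2 = 12 ≡ 1 (mod 11)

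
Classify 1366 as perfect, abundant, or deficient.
deficient

Proper divisors of 1366: sum = 1 + 2 + 683 = 686
Since 686 < 1366, 1366 is deficient.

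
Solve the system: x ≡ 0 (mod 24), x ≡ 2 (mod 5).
72

Using Chinese Remainder Theorem:
M = 24 × 5 = 120
M1 = 5, M2 = 24
y1 = 5^(-1) mod 24 = 5
y2 = 24^(-1) mod 5 = 4
x = (0×5×5 + 2×24×4) mod 120 = 72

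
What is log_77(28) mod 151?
87

Baby-step giant-step with step n = ⌈√151⌉ = 13.
Baby steps 77^j mod 151 (j:value) for j=0..12: 0:1, 1:77, 2:40, 3:60, 4:90, 5:135, 6:127, 7:115, 8:97, 9:70, 10:105, 11:82, 12:123.
Giant-step multiplier: 77^(-13) ≡ 77^(150-13) = 77^137 ≡ 133 (mod 151).
Giant steps γ_i = 28·133^i mod 151: γ_0=28, γ_1=100, γ_2=12, γ_3=86, γ_4=113, γ_5=80, γ_6=70 (in table at j=9).
x = i·n + j = 6·13 + 9 = 87.
Check: 77^87 ≡ 28 (mod 151).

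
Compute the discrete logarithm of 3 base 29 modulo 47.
40

Baby-step giant-step with step n = ⌈√47⌉ = 7.
Baby steps 29^j mod 47 (j:value) for j=0..6: 0:1, 1:29, 2:42, 3:43, 4:25, 5:20, 6:16.
Giant-step multiplier: 29^(-7) ≡ 29^(46-7) = 29^39 ≡ 39 (mod 47).
Giant steps γ_i = 3·39^i mod 47: γ_0=3, γ_1=23, γ_2=4, γ_3=15, γ_4=21, γ_5=20 (in table at j=5).
x = i·n + j = 5·7 + 5 = 40.
Check: 29^40 ≡ 3 (mod 47).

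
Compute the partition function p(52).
281589

p(n) counts ways to write n as a sum of positive integers (order ignored).
Euler's pentagonal recurrence: p(k) = p(k-1) + p(k-2) - p(k-5) - p(k-7) + p(k-12) + p(k-15) - ... (offsets j(3j∓1)/2, signs ++--, p(0)=1, p(<0)=0).
DP table for k = 0..51: p(0)=1, p(1)=1, p(2)=2, p(3)=3, p(4)=5, p(5)=7, p(6)=11, p(7)=15, p(8)=22, p(9)=30, p(10)=42, p(11)=56, p(12)=77, p(13)=101, p(14)=135, p(15)=176, p(16)=231, p(17)=297, p(18)=385, p(19)=490, p(20)=627, p(21)=792, p(22)=1002, p(23)=1255, p(24)=1575, p(25)=1958, p(26)=2436, p(27)=3010, p(28)=3718, p(29)=4565, p(30)=5604, p(31)=6842, p(32)=8349, p(33)=10143, p(34)=12310, p(35)=14883, p(36)=17977, p(37)=21637, p(38)=26015, p(39)=31185, p(40)=37338, p(41)=44583, p(42)=53174, p(43)=63261, p(44)=75175, p(45)=89134, p(46)=105558, p(47)=124754, p(48)=147273, p(49)=173525, p(50)=204226, p(51)=239943.
Final step: p(52) = p(51) + p(50) - p(47) - p(45) + p(40) + p(37) - p(30) - p(26) + p(17) + p(12) - p(1)
= 239943 + 204226 - 124754 - 89134 + 37338 + 21637 - 5604 - 2436 + 297 + 77 - 1
= 281589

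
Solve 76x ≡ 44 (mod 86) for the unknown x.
x ≡ 30 (mod 43)

gcd(76, 86) = 2, which divides 44, so solutions exist.
Divide through by 2: 38x ≡ 22 (mod 43).
Find 38^(-1) mod 43 by the extended Euclidean algorithm:
43 = 1 × 38 + 5  ⟹  5 = (1)·43 + (-1)·38
38 = 7 × 5 + 3  ⟹  3 = (-7)·43 + (8)·38
5 = 1 × 3 + 2  ⟹  2 = (8)·43 + (-9)·38
3 = 1 × 2 + 1  ⟹  1 = (-15)·43 + (17)·38
So (17)·38 ≡ 1 (mod 43), i.e. 38^(-1) ≡ 17 (mod 43).
x ≡ 17 × 22 = 374 ≡ 30 (mod 43).
Check: 76 × 30 = 2280 ≡ 44 (mod 86).
x ≡ 30 (mod 43), giving 2 solutions mod 86.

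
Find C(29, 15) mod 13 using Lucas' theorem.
6

Using Lucas' theorem:
Write n=29 and k=15 in base 13:
n in base 13: [2, 3]
k in base 13: [1, 2]
C(29,15) mod 13 = ∏ C(n_i, k_i) mod 13
Digit binomials (mod 13): C(2,1) = 2; C(3,2) = 3
Product: 2 × 3 = 6 ≡ 6 (mod 13)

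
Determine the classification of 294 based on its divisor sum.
abundant

Proper divisors of 294: sum = 1 + 2 + 3 + 6 + 7 + 14 + 21 + 42 + 49 + 98 + 147 = 390
Since 390 > 294, 294 is abundant.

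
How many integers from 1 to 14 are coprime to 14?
6

14 = 2 × 7
φ(n) = n × ∏(1 - 1/p) for each prime p dividing n
φ(14) = 14 × (1 - 1/2) × (1 - 1/7) = 6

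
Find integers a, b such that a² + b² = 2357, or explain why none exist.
26² + 41² (a=26, b=41)

Factorization: 2357 = 2357
By Fermat: n is sum of two squares iff every prime p ≡ 3 (mod 4) appears to even power.
All primes ≡ 3 (mod 4) appear to even power.
Search a = 0, 1, 2, … for 2357 - a² a perfect square: first hit at a = 26: 2357 - 676 = 1681 = 41².
2357 = 26² + 41² = 676 + 1681 ✓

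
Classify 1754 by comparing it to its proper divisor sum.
deficient

Proper divisors of 1754: sum = 1 + 2 + 877 = 880
Since 880 < 1754, 1754 is deficient.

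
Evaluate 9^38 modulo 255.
21

Repeated squaring. Binary of 38 = 100110.
9^1 ≡ 9 (mod 255); 9^2 ≡ 81 (mod 255); 9^4 ≡ 186 (mod 255); 9^8 ≡ 171 (mod 255); 9^16 ≡ 171 (mod 255); 9^32 ≡ 171 (mod 255)
9^38 = 9^2 × 9^4 × 9^32 ≡ 21 (mod 255)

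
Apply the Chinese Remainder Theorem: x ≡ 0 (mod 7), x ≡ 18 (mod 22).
84

Using Chinese Remainder Theorem:
M = 7 × 22 = 154
M1 = 22, M2 = 7
y1 = 22^(-1) mod 7 = 1
y2 = 7^(-1) mod 22 = 19
x = (0×22×1 + 18×7×19) mod 154 = 84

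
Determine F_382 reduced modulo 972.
539

Matrix identity: Q^n = [[F_(n+1), F_n], [F_n, F_(n-1)]] with Q = [[1,1],[1,0]].
n = 382 = 101111110₂. Square-and-multiply, entries mod 972:
Q^1 = [[1,1],[1,0]]
Q^2 = (Q^1)² = [[2,1],[1,1]]
Q^5 = (Q^2)²·Q = [[8,5],[5,3]]
Q^11 = (Q^5)²·Q = [[144,89],[89,55]]
Q^23 = (Q^11)²·Q = [[684,469],[469,215]]
Q^47 = (Q^23)²·Q = [[396,613],[613,755]]
Q^95 = (Q^47)²·Q = [[792,901],[901,863]]
Q^191 = (Q^95)²·Q = [[612,505],[505,107]]
Q^382 = (Q^191)² = [[685,539],[539,146]]
F_382 mod 972 = Q^382[0][1] = 539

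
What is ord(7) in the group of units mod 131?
65

131 is prime, so ord(7) divides φ(131) = 130.
Divisors of 130: 1, 2, 5, 10, 13, 26, 65, 130.
Repeated squaring: 7^1 ≡ 7, 7^2 ≡ 49, 7^4 ≡ 43, 7^8 ≡ 15, 7^16 ≡ 94, 7^32 ≡ 59, 7^64 ≡ 75, 7^128 ≡ 123 (mod 131).
Test 7^d mod 131 for each divisor d in increasing order:
7^1 ≡ 7
7^2 ≡ 49
7^5 = 7^4·7^1 ≡ 39
7^10 = 7^8·7^2 ≡ 80
7^13 = 7^8·7^4·7^1 ≡ 61
7^26 = 7^16·7^8·7^2 ≡ 53
7^65 = 7^64·7^1 ≡ 1  ← first divisor giving 1
The order is 65.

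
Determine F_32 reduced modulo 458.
61

Matrix identity: Q^n = [[F_(n+1), F_n], [F_n, F_(n-1)]] with Q = [[1,1],[1,0]].
n = 32 = 100000₂. Square-and-multiply, entries mod 458:
Q^1 = [[1,1],[1,0]]
Q^2 = (Q^1)² = [[2,1],[1,1]]
Q^4 = (Q^2)² = [[5,3],[3,2]]
Q^8 = (Q^4)² = [[34,21],[21,13]]
Q^16 = (Q^8)² = [[223,71],[71,152]]
Q^32 = (Q^16)² = [[268,61],[61,207]]
F_32 mod 458 = Q^32[0][1] = 61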